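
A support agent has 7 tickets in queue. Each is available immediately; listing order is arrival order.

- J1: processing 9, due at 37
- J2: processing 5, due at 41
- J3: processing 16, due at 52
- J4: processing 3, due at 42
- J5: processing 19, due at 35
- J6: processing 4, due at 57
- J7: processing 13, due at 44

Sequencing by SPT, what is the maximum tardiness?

34

SPT (increasing processing time): J4 J6 J2 J1 J7 J3 J5.
J4: 0→3, due 42, tardiness 0
J6: 3→7, due 57, tardiness 0
J2: 7→12, due 41, tardiness 0
J1: 12→21, due 37, tardiness 0
J7: 21→34, due 44, tardiness 0
J3: 34→50, due 52, tardiness 0
J5: 50→69, due 35, tardiness 34
Maximum = 34.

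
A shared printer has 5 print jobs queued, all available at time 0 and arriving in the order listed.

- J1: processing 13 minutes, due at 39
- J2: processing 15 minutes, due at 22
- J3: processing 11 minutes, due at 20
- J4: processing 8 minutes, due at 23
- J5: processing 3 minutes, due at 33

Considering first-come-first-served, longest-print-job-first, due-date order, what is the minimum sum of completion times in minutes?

FIFO (arrival order): J1 J2 J3 J4 J5.
J1: 0→13
J2: 13→28
J3: 28→39
J4: 39→47
J5: 47→50
Sum = 13+28+39+47+50 = 177.
LPT (decreasing processing time): J2 J1 J3 J4 J5.
J2: 0→15
J1: 15→28
J3: 28→39
J4: 39→47
J5: 47→50
Sum = 15+28+39+47+50 = 179.
EDD (increasing due date): J3 J2 J4 J5 J1.
J3: 0→11
J2: 11→26
J4: 26→34
J5: 34→37
J1: 37→50
Sum = 11+26+34+37+50 = 158.
FIFO 177, LPT 179, EDD 158 → minimum 158.

158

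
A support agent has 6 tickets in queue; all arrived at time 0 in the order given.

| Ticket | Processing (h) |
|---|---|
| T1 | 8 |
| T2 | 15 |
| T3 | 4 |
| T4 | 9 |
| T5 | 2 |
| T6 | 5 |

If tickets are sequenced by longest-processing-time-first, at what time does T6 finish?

LPT (decreasing processing time): T2 T4 T1 T6 T3 T5.
T2: 0→15
T4: 15→24
T1: 24→32
T6: 32→37

37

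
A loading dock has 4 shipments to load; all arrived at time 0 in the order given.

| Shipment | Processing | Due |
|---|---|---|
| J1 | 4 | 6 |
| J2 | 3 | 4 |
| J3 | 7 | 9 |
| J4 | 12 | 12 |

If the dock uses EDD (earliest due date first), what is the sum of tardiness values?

20

EDD (increasing due date): J2 J1 J3 J4.
J2: 0→3, due 4, tardiness 0
J1: 3→7, due 6, tardiness 1
J3: 7→14, due 9, tardiness 5
J4: 14→26, due 12, tardiness 14
Sum = 0+1+5+14 = 20.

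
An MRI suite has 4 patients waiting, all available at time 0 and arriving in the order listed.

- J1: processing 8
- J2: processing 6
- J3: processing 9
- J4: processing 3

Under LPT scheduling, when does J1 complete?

LPT (decreasing processing time): J3 J1 J2 J4.
J3: 0→9
J1: 9→17

17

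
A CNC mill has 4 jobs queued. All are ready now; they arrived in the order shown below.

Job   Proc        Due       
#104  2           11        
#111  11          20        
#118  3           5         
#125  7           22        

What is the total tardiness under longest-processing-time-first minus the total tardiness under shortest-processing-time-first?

25

LPT (decreasing processing time): #111 #125 #118 #104.
#111: 0→11, due 20, tardiness 0
#125: 11→18, due 22, tardiness 0
#118: 18→21, due 5, tardiness 16
#104: 21→23, due 11, tardiness 12
Sum = 0+0+16+12 = 28.
SPT (increasing processing time): #104 #118 #125 #111.
#104: 0→2, due 11, tardiness 0
#118: 2→5, due 5, tardiness 0
#125: 5→12, due 22, tardiness 0
#111: 12→23, due 20, tardiness 3
Sum = 0+0+0+3 = 3.
Difference = 28 − 3 = 25.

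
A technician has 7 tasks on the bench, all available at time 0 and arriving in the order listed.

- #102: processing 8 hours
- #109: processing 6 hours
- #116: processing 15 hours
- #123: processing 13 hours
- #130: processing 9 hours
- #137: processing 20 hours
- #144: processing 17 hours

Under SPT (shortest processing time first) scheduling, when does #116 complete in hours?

SPT (increasing processing time): #109 #102 #130 #123 #116 #144 #137.
#109: 0→6
#102: 6→14
#130: 14→23
#123: 23→36
#116: 36→51

51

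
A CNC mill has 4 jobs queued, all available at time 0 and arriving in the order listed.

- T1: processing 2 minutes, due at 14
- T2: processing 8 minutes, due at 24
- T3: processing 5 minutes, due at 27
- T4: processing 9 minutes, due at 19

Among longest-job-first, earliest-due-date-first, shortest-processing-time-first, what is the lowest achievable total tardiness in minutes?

0

LPT (decreasing processing time): T4 T2 T3 T1.
T4: 0→9, due 19, tardiness 0
T2: 9→17, due 24, tardiness 0
T3: 17→22, due 27, tardiness 0
T1: 22→24, due 14, tardiness 10
Sum = 0+0+0+10 = 10.
EDD (increasing due date): T1 T4 T2 T3.
T1: 0→2, due 14, tardiness 0
T4: 2→11, due 19, tardiness 0
T2: 11→19, due 24, tardiness 0
T3: 19→24, due 27, tardiness 0
Sum = 0+0+0+0 = 0.
SPT (increasing processing time): T1 T3 T2 T4.
T1: 0→2, due 14, tardiness 0
T3: 2→7, due 27, tardiness 0
T2: 7→15, due 24, tardiness 0
T4: 15→24, due 19, tardiness 5
Sum = 0+0+0+5 = 5.
LPT 10, EDD 0, SPT 5 → minimum 0.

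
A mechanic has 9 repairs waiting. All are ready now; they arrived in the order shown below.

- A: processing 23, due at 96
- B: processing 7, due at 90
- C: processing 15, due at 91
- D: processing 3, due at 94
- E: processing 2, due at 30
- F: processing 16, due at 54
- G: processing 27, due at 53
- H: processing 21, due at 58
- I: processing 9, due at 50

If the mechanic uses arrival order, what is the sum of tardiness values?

201

FIFO (arrival order): A B C D E F G H I.
A: 0→23, due 96, tardiness 0
B: 23→30, due 90, tardiness 0
C: 30→45, due 91, tardiness 0
D: 45→48, due 94, tardiness 0
E: 48→50, due 30, tardiness 20
F: 50→66, due 54, tardiness 12
G: 66→93, due 53, tardiness 40
H: 93→114, due 58, tardiness 56
I: 114→123, due 50, tardiness 73
Sum = 0+0+0+0+20+12+40+56+73 = 201.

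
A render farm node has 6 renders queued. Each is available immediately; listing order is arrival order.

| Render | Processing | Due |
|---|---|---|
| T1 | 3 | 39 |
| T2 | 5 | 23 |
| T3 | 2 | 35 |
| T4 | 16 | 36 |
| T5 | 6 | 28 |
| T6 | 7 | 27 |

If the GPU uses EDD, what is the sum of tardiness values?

0

EDD (increasing due date): T2 T6 T5 T3 T4 T1.
T2: 0→5, due 23, tardiness 0
T6: 5→12, due 27, tardiness 0
T5: 12→18, due 28, tardiness 0
T3: 18→20, due 35, tardiness 0
T4: 20→36, due 36, tardiness 0
T1: 36→39, due 39, tardiness 0
Sum = 0+0+0+0+0+0 = 0.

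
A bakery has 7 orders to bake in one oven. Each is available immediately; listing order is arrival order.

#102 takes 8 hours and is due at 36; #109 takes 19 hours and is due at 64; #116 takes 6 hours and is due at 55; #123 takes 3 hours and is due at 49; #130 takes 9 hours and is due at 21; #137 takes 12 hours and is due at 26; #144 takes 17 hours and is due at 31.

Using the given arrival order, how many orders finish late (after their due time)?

3

FIFO (arrival order): #102 #109 #116 #123 #130 #137 #144.
#102: 0→8, due 36, tardiness 0
#109: 8→27, due 64, tardiness 0
#116: 27→33, due 55, tardiness 0
#123: 33→36, due 49, tardiness 0
#130: 36→45, due 21, tardiness 24
#137: 45→57, due 26, tardiness 31
#144: 57→74, due 31, tardiness 43
Late orders: 3.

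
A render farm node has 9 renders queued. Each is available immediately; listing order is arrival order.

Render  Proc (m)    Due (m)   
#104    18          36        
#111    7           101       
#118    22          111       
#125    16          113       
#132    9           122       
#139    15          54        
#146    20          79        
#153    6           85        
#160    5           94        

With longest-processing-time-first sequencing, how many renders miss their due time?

LPT (decreasing processing time): #118 #146 #104 #125 #139 #132 #111 #153 #160.
#118: 0→22, due 111, tardiness 0
#146: 22→42, due 79, tardiness 0
#104: 42→60, due 36, tardiness 24
#125: 60→76, due 113, tardiness 0
#139: 76→91, due 54, tardiness 37
#132: 91→100, due 122, tardiness 0
#111: 100→107, due 101, tardiness 6
#153: 107→113, due 85, tardiness 28
#160: 113→118, due 94, tardiness 24
Late renders: 5.

5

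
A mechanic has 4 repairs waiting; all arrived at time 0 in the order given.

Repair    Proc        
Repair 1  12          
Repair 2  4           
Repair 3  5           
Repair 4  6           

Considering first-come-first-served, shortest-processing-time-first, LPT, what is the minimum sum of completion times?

55

FIFO (arrival order): Repair 1 Repair 2 Repair 3 Repair 4.
Repair 1: 0→12
Repair 2: 12→16
Repair 3: 16→21
Repair 4: 21→27
Sum = 12+16+21+27 = 76.
SPT (increasing processing time): Repair 2 Repair 3 Repair 4 Repair 1.
Repair 2: 0→4
Repair 3: 4→9
Repair 4: 9→15
Repair 1: 15→27
Sum = 4+9+15+27 = 55.
LPT (decreasing processing time): Repair 1 Repair 4 Repair 3 Repair 2.
Repair 1: 0→12
Repair 4: 12→18
Repair 3: 18→23
Repair 2: 23→27
Sum = 12+18+23+27 = 80.
FIFO 76, SPT 55, LPT 80 → minimum 55.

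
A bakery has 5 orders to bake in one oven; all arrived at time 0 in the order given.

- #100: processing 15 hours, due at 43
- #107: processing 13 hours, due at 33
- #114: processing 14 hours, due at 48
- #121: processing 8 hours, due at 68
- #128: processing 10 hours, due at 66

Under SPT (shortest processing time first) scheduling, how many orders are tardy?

SPT (increasing processing time): #121 #128 #107 #114 #100.
#121: 0→8, due 68, tardiness 0
#128: 8→18, due 66, tardiness 0
#107: 18→31, due 33, tardiness 0
#114: 31→45, due 48, tardiness 0
#100: 45→60, due 43, tardiness 17
Late orders: 1.

1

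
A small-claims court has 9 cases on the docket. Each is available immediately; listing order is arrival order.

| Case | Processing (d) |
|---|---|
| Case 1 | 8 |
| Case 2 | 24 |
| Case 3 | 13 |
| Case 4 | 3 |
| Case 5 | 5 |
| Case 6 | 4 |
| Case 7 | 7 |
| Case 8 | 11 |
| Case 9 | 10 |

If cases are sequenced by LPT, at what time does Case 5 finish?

78

LPT (decreasing processing time): Case 2 Case 3 Case 8 Case 9 Case 1 Case 7 Case 5 Case 6 Case 4.
Case 2: 0→24
Case 3: 24→37
Case 8: 37→48
Case 9: 48→58
Case 1: 58→66
Case 7: 66→73
Case 5: 73→78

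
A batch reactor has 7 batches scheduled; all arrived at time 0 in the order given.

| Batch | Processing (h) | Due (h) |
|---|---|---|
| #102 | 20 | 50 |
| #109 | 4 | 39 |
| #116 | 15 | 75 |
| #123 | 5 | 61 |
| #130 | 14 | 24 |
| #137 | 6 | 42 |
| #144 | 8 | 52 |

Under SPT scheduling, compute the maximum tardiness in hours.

SPT (increasing processing time): #109 #123 #137 #144 #130 #116 #102.
#109: 0→4, due 39, tardiness 0
#123: 4→9, due 61, tardiness 0
#137: 9→15, due 42, tardiness 0
#144: 15→23, due 52, tardiness 0
#130: 23→37, due 24, tardiness 13
#116: 37→52, due 75, tardiness 0
#102: 52→72, due 50, tardiness 22
Maximum = 22.

22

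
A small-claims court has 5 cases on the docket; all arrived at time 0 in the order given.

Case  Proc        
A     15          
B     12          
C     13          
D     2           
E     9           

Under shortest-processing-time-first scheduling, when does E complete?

SPT (increasing processing time): D E B C A.
D: 0→2
E: 2→11

11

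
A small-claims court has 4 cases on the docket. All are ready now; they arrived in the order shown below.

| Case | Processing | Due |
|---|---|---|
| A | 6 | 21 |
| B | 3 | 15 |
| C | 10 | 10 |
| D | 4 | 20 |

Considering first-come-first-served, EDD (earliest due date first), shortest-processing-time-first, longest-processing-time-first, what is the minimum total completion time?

FIFO (arrival order): A B C D.
A: 0→6
B: 6→9
C: 9→19
D: 19→23
Sum = 6+9+19+23 = 57.
EDD (increasing due date): C B D A.
C: 0→10
B: 10→13
D: 13→17
A: 17→23
Sum = 10+13+17+23 = 63.
SPT (increasing processing time): B D A C.
B: 0→3
D: 3→7
A: 7→13
C: 13→23
Sum = 3+7+13+23 = 46.
LPT (decreasing processing time): C A D B.
C: 0→10
A: 10→16
D: 16→20
B: 20→23
Sum = 10+16+20+23 = 69.
FIFO 57, EDD 63, SPT 46, LPT 69 → minimum 46.

46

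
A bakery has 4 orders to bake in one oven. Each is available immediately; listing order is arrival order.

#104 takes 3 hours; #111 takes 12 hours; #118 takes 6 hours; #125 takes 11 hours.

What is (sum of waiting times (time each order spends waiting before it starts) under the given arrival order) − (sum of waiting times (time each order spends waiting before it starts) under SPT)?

7

FIFO (arrival order): #104 #111 #118 #125.
#104: waits 0, runs 0→3
#111: waits 3, runs 3→15
#118: waits 15, runs 15→21
#125: waits 21, runs 21→32
Sum = 0+3+15+21 = 39.
SPT (increasing processing time): #104 #118 #125 #111.
#104: waits 0, runs 0→3
#118: waits 3, runs 3→9
#125: waits 9, runs 9→20
#111: waits 20, runs 20→32
Sum = 0+3+9+20 = 32.
Difference = 39 − 32 = 7.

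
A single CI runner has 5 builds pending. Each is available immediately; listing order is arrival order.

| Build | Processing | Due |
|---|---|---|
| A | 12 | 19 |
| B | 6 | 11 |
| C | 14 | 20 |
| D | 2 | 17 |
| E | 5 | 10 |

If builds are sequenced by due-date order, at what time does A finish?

25

EDD (increasing due date): E B D A C.
E: 0→5
B: 5→11
D: 11→13
A: 13→25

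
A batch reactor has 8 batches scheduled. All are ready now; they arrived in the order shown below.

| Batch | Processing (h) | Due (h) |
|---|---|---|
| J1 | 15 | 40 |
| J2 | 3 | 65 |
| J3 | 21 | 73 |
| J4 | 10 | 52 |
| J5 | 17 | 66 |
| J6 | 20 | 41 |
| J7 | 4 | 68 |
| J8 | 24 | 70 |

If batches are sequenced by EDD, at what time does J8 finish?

93

EDD (increasing due date): J1 J6 J4 J2 J5 J7 J8 J3.
J1: 0→15
J6: 15→35
J4: 35→45
J2: 45→48
J5: 48→65
J7: 65→69
J8: 69→93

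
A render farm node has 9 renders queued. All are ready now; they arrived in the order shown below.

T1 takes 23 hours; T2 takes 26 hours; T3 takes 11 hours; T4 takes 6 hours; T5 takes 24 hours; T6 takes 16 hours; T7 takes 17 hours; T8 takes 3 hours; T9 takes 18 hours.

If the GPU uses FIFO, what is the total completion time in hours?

FIFO (arrival order): T1 T2 T3 T4 T5 T6 T7 T8 T9.
T1: 0→23
T2: 23→49
T3: 49→60
T4: 60→66
T5: 66→90
T6: 90→106
T7: 106→123
T8: 123→126
T9: 126→144
Sum = 23+49+60+66+90+106+123+126+144 = 787.

787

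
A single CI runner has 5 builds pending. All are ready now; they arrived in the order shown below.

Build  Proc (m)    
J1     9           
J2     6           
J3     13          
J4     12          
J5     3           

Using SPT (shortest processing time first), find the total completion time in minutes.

SPT (increasing processing time): J5 J2 J1 J4 J3.
J5: 0→3
J2: 3→9
J1: 9→18
J4: 18→30
J3: 30→43
Sum = 3+9+18+30+43 = 103.

103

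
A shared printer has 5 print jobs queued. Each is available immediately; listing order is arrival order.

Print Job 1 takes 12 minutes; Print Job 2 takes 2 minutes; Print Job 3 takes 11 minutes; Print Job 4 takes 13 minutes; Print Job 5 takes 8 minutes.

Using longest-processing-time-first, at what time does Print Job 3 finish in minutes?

LPT (decreasing processing time): Print Job 4 Print Job 1 Print Job 3 Print Job 5 Print Job 2.
Print Job 4: 0→13
Print Job 1: 13→25
Print Job 3: 25→36

36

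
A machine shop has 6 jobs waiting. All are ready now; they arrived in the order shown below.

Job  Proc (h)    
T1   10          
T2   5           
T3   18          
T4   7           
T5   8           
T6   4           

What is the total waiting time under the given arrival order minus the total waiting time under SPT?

FIFO (arrival order): T1 T2 T3 T4 T5 T6.
T1: waits 0, runs 0→10
T2: waits 10, runs 10→15
T3: waits 15, runs 15→33
T4: waits 33, runs 33→40
T5: waits 40, runs 40→48
T6: waits 48, runs 48→52
Sum = 0+10+15+33+40+48 = 146.
SPT (increasing processing time): T6 T2 T4 T5 T1 T3.
T6: waits 0, runs 0→4
T2: waits 4, runs 4→9
T4: waits 9, runs 9→16
T5: waits 16, runs 16→24
T1: waits 24, runs 24→34
T3: waits 34, runs 34→52
Sum = 0+4+9+16+24+34 = 87.
Difference = 146 − 87 = 59.

59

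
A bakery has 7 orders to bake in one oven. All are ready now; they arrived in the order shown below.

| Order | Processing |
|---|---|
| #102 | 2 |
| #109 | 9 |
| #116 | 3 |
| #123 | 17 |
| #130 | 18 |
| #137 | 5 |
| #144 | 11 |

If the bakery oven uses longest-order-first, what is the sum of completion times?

LPT (decreasing processing time): #130 #123 #144 #109 #137 #116 #102.
#130: 0→18
#123: 18→35
#144: 35→46
#109: 46→55
#137: 55→60
#116: 60→63
#102: 63→65
Sum = 18+35+46+55+60+63+65 = 342.

342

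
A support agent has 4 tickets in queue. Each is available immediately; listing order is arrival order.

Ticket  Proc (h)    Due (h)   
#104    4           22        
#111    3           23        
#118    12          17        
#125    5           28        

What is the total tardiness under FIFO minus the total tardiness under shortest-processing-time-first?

FIFO (arrival order): #104 #111 #118 #125.
#104: 0→4, due 22, tardiness 0
#111: 4→7, due 23, tardiness 0
#118: 7→19, due 17, tardiness 2
#125: 19→24, due 28, tardiness 0
Sum = 0+0+2+0 = 2.
SPT (increasing processing time): #111 #104 #125 #118.
#111: 0→3, due 23, tardiness 0
#104: 3→7, due 22, tardiness 0
#125: 7→12, due 28, tardiness 0
#118: 12→24, due 17, tardiness 7
Sum = 0+0+0+7 = 7.
Difference = 2 − 7 = -5.

-5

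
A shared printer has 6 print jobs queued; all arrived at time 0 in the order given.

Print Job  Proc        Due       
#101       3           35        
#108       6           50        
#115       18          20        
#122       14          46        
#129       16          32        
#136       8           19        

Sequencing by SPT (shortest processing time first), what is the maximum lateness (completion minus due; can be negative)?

SPT (increasing processing time): #101 #108 #136 #122 #129 #115.
#101: 0→3, due 35, lateness -32
#108: 3→9, due 50, lateness -41
#136: 9→17, due 19, lateness -2
#122: 17→31, due 46, lateness -15
#129: 31→47, due 32, lateness 15
#115: 47→65, due 20, lateness 45
Maximum = 45.

45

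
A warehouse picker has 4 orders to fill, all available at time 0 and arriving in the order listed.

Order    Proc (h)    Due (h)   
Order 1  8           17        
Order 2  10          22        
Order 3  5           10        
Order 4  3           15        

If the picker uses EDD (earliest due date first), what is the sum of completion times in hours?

55

EDD (increasing due date): Order 3 Order 4 Order 1 Order 2.
Order 3: 0→5
Order 4: 5→8
Order 1: 8→16
Order 2: 16→26
Sum = 5+8+16+26 = 55.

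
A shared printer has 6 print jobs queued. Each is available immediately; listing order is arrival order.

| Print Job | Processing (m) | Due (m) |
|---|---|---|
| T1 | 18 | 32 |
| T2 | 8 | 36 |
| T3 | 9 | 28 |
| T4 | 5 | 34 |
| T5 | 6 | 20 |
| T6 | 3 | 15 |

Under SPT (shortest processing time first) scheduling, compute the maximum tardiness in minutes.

17

SPT (increasing processing time): T6 T4 T5 T2 T3 T1.
T6: 0→3, due 15, tardiness 0
T4: 3→8, due 34, tardiness 0
T5: 8→14, due 20, tardiness 0
T2: 14→22, due 36, tardiness 0
T3: 22→31, due 28, tardiness 3
T1: 31→49, due 32, tardiness 17
Maximum = 17.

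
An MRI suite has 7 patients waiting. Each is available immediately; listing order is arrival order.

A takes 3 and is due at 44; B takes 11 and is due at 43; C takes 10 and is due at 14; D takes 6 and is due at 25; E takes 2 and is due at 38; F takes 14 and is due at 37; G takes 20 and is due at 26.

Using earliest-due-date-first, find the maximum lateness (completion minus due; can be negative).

22

EDD (increasing due date): C D G F E B A.
C: 0→10, due 14, lateness -4
D: 10→16, due 25, lateness -9
G: 16→36, due 26, lateness 10
F: 36→50, due 37, lateness 13
E: 50→52, due 38, lateness 14
B: 52→63, due 43, lateness 20
A: 63→66, due 44, lateness 22
Maximum = 22.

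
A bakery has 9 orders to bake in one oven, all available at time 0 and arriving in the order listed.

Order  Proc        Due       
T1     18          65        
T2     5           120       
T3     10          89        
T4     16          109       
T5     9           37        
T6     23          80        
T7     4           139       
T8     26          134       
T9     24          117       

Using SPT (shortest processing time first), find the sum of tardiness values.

SPT (increasing processing time): T7 T2 T5 T3 T4 T1 T6 T9 T8.
T7: 0→4, due 139, tardiness 0
T2: 4→9, due 120, tardiness 0
T5: 9→18, due 37, tardiness 0
T3: 18→28, due 89, tardiness 0
T4: 28→44, due 109, tardiness 0
T1: 44→62, due 65, tardiness 0
T6: 62→85, due 80, tardiness 5
T9: 85→109, due 117, tardiness 0
T8: 109→135, due 134, tardiness 1
Sum = 0+0+0+0+0+0+5+0+1 = 6.

6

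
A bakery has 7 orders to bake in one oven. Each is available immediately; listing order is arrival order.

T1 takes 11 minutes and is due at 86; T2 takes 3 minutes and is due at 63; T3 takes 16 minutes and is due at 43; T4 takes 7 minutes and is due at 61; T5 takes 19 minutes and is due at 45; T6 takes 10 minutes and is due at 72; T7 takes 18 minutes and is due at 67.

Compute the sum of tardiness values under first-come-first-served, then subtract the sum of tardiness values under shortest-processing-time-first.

-15

FIFO (arrival order): T1 T2 T3 T4 T5 T6 T7.
T1: 0→11, due 86, tardiness 0
T2: 11→14, due 63, tardiness 0
T3: 14→30, due 43, tardiness 0
T4: 30→37, due 61, tardiness 0
T5: 37→56, due 45, tardiness 11
T6: 56→66, due 72, tardiness 0
T7: 66→84, due 67, tardiness 17
Sum = 0+0+0+0+11+0+17 = 28.
SPT (increasing processing time): T2 T4 T6 T1 T3 T7 T5.
T2: 0→3, due 63, tardiness 0
T4: 3→10, due 61, tardiness 0
T6: 10→20, due 72, tardiness 0
T1: 20→31, due 86, tardiness 0
T3: 31→47, due 43, tardiness 4
T7: 47→65, due 67, tardiness 0
T5: 65→84, due 45, tardiness 39
Sum = 0+0+0+0+4+0+39 = 43.
Difference = 28 − 43 = -15.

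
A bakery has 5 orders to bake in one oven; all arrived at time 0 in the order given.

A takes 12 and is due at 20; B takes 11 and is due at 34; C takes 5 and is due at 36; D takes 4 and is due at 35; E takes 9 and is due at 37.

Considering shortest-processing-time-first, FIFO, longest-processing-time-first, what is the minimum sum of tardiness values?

SPT (increasing processing time): D C E B A.
D: 0→4, due 35, tardiness 0
C: 4→9, due 36, tardiness 0
E: 9→18, due 37, tardiness 0
B: 18→29, due 34, tardiness 0
A: 29→41, due 20, tardiness 21
Sum = 0+0+0+0+21 = 21.
FIFO (arrival order): A B C D E.
A: 0→12, due 20, tardiness 0
B: 12→23, due 34, tardiness 0
C: 23→28, due 36, tardiness 0
D: 28→32, due 35, tardiness 0
E: 32→41, due 37, tardiness 4
Sum = 0+0+0+0+4 = 4.
LPT (decreasing processing time): A B E C D.
A: 0→12, due 20, tardiness 0
B: 12→23, due 34, tardiness 0
E: 23→32, due 37, tardiness 0
C: 32→37, due 36, tardiness 1
D: 37→41, due 35, tardiness 6
Sum = 0+0+0+1+6 = 7.
SPT 21, FIFO 4, LPT 7 → minimum 4.

4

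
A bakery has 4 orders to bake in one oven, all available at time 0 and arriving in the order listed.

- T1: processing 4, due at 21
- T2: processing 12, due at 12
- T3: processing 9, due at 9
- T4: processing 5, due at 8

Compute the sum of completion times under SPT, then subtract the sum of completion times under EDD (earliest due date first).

SPT (increasing processing time): T1 T4 T3 T2.
T1: 0→4
T4: 4→9
T3: 9→18
T2: 18→30
Sum = 4+9+18+30 = 61.
EDD (increasing due date): T4 T3 T2 T1.
T4: 0→5
T3: 5→14
T2: 14→26
T1: 26→30
Sum = 5+14+26+30 = 75.
Difference = 61 − 75 = -14.

-14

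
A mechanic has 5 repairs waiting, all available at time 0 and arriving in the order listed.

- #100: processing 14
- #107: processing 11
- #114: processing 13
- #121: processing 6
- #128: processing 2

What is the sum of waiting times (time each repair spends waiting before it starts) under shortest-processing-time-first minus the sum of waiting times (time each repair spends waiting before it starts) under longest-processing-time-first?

-62

SPT (increasing processing time): #128 #121 #107 #114 #100.
#128: waits 0, runs 0→2
#121: waits 2, runs 2→8
#107: waits 8, runs 8→19
#114: waits 19, runs 19→32
#100: waits 32, runs 32→46
Sum = 0+2+8+19+32 = 61.
LPT (decreasing processing time): #100 #114 #107 #121 #128.
#100: waits 0, runs 0→14
#114: waits 14, runs 14→27
#107: waits 27, runs 27→38
#121: waits 38, runs 38→44
#128: waits 44, runs 44→46
Sum = 0+14+27+38+44 = 123.
Difference = 61 − 123 = -62.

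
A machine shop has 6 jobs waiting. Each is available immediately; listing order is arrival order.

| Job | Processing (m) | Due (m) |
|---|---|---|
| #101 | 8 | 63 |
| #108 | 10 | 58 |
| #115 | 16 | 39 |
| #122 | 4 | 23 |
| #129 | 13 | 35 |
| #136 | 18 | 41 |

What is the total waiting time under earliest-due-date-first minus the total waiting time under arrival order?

17

EDD (increasing due date): #122 #129 #115 #136 #108 #101.
#122: waits 0, runs 0→4
#129: waits 4, runs 4→17
#115: waits 17, runs 17→33
#136: waits 33, runs 33→51
#108: waits 51, runs 51→61
#101: waits 61, runs 61→69
Sum = 0+4+17+33+51+61 = 166.
FIFO (arrival order): #101 #108 #115 #122 #129 #136.
#101: waits 0, runs 0→8
#108: waits 8, runs 8→18
#115: waits 18, runs 18→34
#122: waits 34, runs 34→38
#129: waits 38, runs 38→51
#136: waits 51, runs 51→69
Sum = 0+8+18+34+38+51 = 149.
Difference = 166 − 149 = 17.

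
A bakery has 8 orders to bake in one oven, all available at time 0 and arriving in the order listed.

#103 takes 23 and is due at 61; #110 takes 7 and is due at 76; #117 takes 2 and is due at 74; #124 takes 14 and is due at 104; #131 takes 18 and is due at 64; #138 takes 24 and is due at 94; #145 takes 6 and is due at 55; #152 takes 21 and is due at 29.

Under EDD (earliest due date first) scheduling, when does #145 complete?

EDD (increasing due date): #152 #145 #103 #131 #117 #110 #138 #124.
#152: 0→21
#145: 21→27

27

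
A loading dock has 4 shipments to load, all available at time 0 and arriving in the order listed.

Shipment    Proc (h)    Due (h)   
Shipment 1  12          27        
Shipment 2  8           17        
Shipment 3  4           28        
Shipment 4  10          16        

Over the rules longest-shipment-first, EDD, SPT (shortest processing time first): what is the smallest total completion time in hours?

LPT (decreasing processing time): Shipment 1 Shipment 4 Shipment 2 Shipment 3.
Shipment 1: 0→12
Shipment 4: 12→22
Shipment 2: 22→30
Shipment 3: 30→34
Sum = 12+22+30+34 = 98.
EDD (increasing due date): Shipment 4 Shipment 2 Shipment 1 Shipment 3.
Shipment 4: 0→10
Shipment 2: 10→18
Shipment 1: 18→30
Shipment 3: 30→34
Sum = 10+18+30+34 = 92.
SPT (increasing processing time): Shipment 3 Shipment 2 Shipment 4 Shipment 1.
Shipment 3: 0→4
Shipment 2: 4→12
Shipment 4: 12→22
Shipment 1: 22→34
Sum = 4+12+22+34 = 72.
LPT 98, EDD 92, SPT 72 → minimum 72.

72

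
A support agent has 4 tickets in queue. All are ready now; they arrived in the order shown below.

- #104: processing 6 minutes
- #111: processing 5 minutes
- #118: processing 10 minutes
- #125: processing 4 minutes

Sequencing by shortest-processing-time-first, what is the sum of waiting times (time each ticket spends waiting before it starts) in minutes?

SPT (increasing processing time): #125 #111 #104 #118.
#125: waits 0, runs 0→4
#111: waits 4, runs 4→9
#104: waits 9, runs 9→15
#118: waits 15, runs 15→25
Sum = 0+4+9+15 = 28.

28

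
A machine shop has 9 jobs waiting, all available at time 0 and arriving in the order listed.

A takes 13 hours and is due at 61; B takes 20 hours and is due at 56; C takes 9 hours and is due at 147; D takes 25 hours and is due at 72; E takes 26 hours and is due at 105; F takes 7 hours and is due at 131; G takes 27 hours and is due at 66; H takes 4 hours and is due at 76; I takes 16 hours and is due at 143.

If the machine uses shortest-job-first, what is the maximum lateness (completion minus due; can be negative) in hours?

81

SPT (increasing processing time): H F C A I B D E G.
H: 0→4, due 76, lateness -72
F: 4→11, due 131, lateness -120
C: 11→20, due 147, lateness -127
A: 20→33, due 61, lateness -28
I: 33→49, due 143, lateness -94
B: 49→69, due 56, lateness 13
D: 69→94, due 72, lateness 22
E: 94→120, due 105, lateness 15
G: 120→147, due 66, lateness 81
Maximum = 81.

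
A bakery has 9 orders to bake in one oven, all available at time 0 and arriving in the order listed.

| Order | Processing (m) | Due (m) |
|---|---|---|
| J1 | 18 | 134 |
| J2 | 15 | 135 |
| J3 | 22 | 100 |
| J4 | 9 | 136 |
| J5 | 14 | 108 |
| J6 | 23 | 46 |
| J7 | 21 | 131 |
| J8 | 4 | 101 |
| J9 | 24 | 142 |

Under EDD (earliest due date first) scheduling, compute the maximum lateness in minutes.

EDD (increasing due date): J6 J3 J8 J5 J7 J1 J2 J4 J9.
J6: 0→23, due 46, lateness -23
J3: 23→45, due 100, lateness -55
J8: 45→49, due 101, lateness -52
J5: 49→63, due 108, lateness -45
J7: 63→84, due 131, lateness -47
J1: 84→102, due 134, lateness -32
J2: 102→117, due 135, lateness -18
J4: 117→126, due 136, lateness -10
J9: 126→150, due 142, lateness 8
Maximum = 8.

8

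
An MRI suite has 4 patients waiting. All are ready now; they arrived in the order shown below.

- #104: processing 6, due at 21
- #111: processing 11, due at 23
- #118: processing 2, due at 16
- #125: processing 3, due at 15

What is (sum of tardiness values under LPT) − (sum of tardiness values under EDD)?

11

LPT (decreasing processing time): #111 #104 #125 #118.
#111: 0→11, due 23, tardiness 0
#104: 11→17, due 21, tardiness 0
#125: 17→20, due 15, tardiness 5
#118: 20→22, due 16, tardiness 6
Sum = 0+0+5+6 = 11.
EDD (increasing due date): #125 #118 #104 #111.
#125: 0→3, due 15, tardiness 0
#118: 3→5, due 16, tardiness 0
#104: 5→11, due 21, tardiness 0
#111: 11→22, due 23, tardiness 0
Sum = 0+0+0+0 = 0.
Difference = 11 − 0 = 11.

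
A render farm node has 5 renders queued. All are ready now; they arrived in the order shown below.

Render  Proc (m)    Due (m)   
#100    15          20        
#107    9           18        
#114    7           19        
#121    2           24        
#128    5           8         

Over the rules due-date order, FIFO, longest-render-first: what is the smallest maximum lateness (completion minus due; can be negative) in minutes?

EDD (increasing due date): #128 #107 #114 #100 #121.
#128: 0→5, due 8, lateness -3
#107: 5→14, due 18, lateness -4
#114: 14→21, due 19, lateness 2
#100: 21→36, due 20, lateness 16
#121: 36→38, due 24, lateness 14
Maximum = 16.
FIFO (arrival order): #100 #107 #114 #121 #128.
#100: 0→15, due 20, lateness -5
#107: 15→24, due 18, lateness 6
#114: 24→31, due 19, lateness 12
#121: 31→33, due 24, lateness 9
#128: 33→38, due 8, lateness 30
Maximum = 30.
LPT (decreasing processing time): #100 #107 #114 #128 #121.
#100: 0→15, due 20, lateness -5
#107: 15→24, due 18, lateness 6
#114: 24→31, due 19, lateness 12
#128: 31→36, due 8, lateness 28
#121: 36→38, due 24, lateness 14
Maximum = 28.
EDD 16, FIFO 30, LPT 28 → minimum 16.

16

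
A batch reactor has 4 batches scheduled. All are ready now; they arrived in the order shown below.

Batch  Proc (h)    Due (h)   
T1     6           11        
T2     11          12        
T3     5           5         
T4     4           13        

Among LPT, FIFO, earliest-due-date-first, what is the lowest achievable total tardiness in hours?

LPT (decreasing processing time): T2 T1 T3 T4.
T2: 0→11, due 12, tardiness 0
T1: 11→17, due 11, tardiness 6
T3: 17→22, due 5, tardiness 17
T4: 22→26, due 13, tardiness 13
Sum = 0+6+17+13 = 36.
FIFO (arrival order): T1 T2 T3 T4.
T1: 0→6, due 11, tardiness 0
T2: 6→17, due 12, tardiness 5
T3: 17→22, due 5, tardiness 17
T4: 22→26, due 13, tardiness 13
Sum = 0+5+17+13 = 35.
EDD (increasing due date): T3 T1 T2 T4.
T3: 0→5, due 5, tardiness 0
T1: 5→11, due 11, tardiness 0
T2: 11→22, due 12, tardiness 10
T4: 22→26, due 13, tardiness 13
Sum = 0+0+10+13 = 23.
LPT 36, FIFO 35, EDD 23 → minimum 23.

23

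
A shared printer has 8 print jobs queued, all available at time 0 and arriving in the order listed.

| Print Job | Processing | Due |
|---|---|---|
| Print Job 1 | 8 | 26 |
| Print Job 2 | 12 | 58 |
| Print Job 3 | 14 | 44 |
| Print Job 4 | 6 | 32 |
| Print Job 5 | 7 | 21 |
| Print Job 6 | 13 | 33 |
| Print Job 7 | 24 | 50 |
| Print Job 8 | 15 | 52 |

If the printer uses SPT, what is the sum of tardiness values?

101

SPT (increasing processing time): Print Job 4 Print Job 5 Print Job 1 Print Job 2 Print Job 6 Print Job 3 Print Job 8 Print Job 7.
Print Job 4: 0→6, due 32, tardiness 0
Print Job 5: 6→13, due 21, tardiness 0
Print Job 1: 13→21, due 26, tardiness 0
Print Job 2: 21→33, due 58, tardiness 0
Print Job 6: 33→46, due 33, tardiness 13
Print Job 3: 46→60, due 44, tardiness 16
Print Job 8: 60→75, due 52, tardiness 23
Print Job 7: 75→99, due 50, tardiness 49
Sum = 0+0+0+0+13+16+23+49 = 101.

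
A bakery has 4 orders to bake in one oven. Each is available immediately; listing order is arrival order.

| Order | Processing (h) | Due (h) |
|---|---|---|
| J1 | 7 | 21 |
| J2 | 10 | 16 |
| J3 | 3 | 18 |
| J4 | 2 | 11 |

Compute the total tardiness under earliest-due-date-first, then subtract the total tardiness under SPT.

-5

EDD (increasing due date): J4 J2 J3 J1.
J4: 0→2, due 11, tardiness 0
J2: 2→12, due 16, tardiness 0
J3: 12→15, due 18, tardiness 0
J1: 15→22, due 21, tardiness 1
Sum = 0+0+0+1 = 1.
SPT (increasing processing time): J4 J3 J1 J2.
J4: 0→2, due 11, tardiness 0
J3: 2→5, due 18, tardiness 0
J1: 5→12, due 21, tardiness 0
J2: 12→22, due 16, tardiness 6
Sum = 0+0+0+6 = 6.
Difference = 1 − 6 = -5.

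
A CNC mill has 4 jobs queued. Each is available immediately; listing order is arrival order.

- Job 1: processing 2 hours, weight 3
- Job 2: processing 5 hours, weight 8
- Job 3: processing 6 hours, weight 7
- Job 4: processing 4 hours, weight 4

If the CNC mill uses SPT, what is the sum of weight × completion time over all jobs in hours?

237

SPT (increasing processing time): Job 1 Job 4 Job 2 Job 3.
Job 1: finishes 2, weight 3, w·C = 6
Job 4: finishes 6, weight 4, w·C = 24
Job 2: finishes 11, weight 8, w·C = 88
Job 3: finishes 17, weight 7, w·C = 119
Sum = 6+24+88+119 = 237.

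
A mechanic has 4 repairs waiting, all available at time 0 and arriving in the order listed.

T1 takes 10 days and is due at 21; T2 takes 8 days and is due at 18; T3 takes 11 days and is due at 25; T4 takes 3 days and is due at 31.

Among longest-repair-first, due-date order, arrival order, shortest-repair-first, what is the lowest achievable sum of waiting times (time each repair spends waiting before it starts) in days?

LPT (decreasing processing time): T3 T1 T2 T4.
T3: waits 0, runs 0→11
T1: waits 11, runs 11→21
T2: waits 21, runs 21→29
T4: waits 29, runs 29→32
Sum = 0+11+21+29 = 61.
EDD (increasing due date): T2 T1 T3 T4.
T2: waits 0, runs 0→8
T1: waits 8, runs 8→18
T3: waits 18, runs 18→29
T4: waits 29, runs 29→32
Sum = 0+8+18+29 = 55.
FIFO (arrival order): T1 T2 T3 T4.
T1: waits 0, runs 0→10
T2: waits 10, runs 10→18
T3: waits 18, runs 18→29
T4: waits 29, runs 29→32
Sum = 0+10+18+29 = 57.
SPT (increasing processing time): T4 T2 T1 T3.
T4: waits 0, runs 0→3
T2: waits 3, runs 3→11
T1: waits 11, runs 11→21
T3: waits 21, runs 21→32
Sum = 0+3+11+21 = 35.
LPT 61, EDD 55, FIFO 57, SPT 35 → minimum 35.

35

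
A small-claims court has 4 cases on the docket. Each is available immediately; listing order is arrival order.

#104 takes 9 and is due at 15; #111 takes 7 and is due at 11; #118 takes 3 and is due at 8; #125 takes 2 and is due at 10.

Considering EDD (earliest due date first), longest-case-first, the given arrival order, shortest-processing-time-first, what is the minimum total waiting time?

EDD (increasing due date): #118 #125 #111 #104.
#118: waits 0, runs 0→3
#125: waits 3, runs 3→5
#111: waits 5, runs 5→12
#104: waits 12, runs 12→21
Sum = 0+3+5+12 = 20.
LPT (decreasing processing time): #104 #111 #118 #125.
#104: waits 0, runs 0→9
#111: waits 9, runs 9→16
#118: waits 16, runs 16→19
#125: waits 19, runs 19→21
Sum = 0+9+16+19 = 44.
FIFO (arrival order): #104 #111 #118 #125.
#104: waits 0, runs 0→9
#111: waits 9, runs 9→16
#118: waits 16, runs 16→19
#125: waits 19, runs 19→21
Sum = 0+9+16+19 = 44.
SPT (increasing processing time): #125 #118 #111 #104.
#125: waits 0, runs 0→2
#118: waits 2, runs 2→5
#111: waits 5, runs 5→12
#104: waits 12, runs 12→21
Sum = 0+2+5+12 = 19.
EDD 20, LPT 44, FIFO 44, SPT 19 → minimum 19.

19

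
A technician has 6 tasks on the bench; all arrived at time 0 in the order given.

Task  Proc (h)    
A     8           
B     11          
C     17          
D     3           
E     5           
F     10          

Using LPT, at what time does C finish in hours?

17

LPT (decreasing processing time): C B F A E D.
C: 0→17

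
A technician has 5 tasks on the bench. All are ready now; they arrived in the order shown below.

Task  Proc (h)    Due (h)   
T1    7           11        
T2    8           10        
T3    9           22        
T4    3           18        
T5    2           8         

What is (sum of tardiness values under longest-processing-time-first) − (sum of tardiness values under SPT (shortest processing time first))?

32

LPT (decreasing processing time): T3 T2 T1 T4 T5.
T3: 0→9, due 22, tardiness 0
T2: 9→17, due 10, tardiness 7
T1: 17→24, due 11, tardiness 13
T4: 24→27, due 18, tardiness 9
T5: 27→29, due 8, tardiness 21
Sum = 0+7+13+9+21 = 50.
SPT (increasing processing time): T5 T4 T1 T2 T3.
T5: 0→2, due 8, tardiness 0
T4: 2→5, due 18, tardiness 0
T1: 5→12, due 11, tardiness 1
T2: 12→20, due 10, tardiness 10
T3: 20→29, due 22, tardiness 7
Sum = 0+0+1+10+7 = 18.
Difference = 50 − 18 = 32.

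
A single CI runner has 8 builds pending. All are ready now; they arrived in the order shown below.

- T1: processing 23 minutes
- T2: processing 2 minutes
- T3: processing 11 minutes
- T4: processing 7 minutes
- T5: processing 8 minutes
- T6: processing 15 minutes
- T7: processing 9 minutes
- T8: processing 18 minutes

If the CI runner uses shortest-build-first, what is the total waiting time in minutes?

213

SPT (increasing processing time): T2 T4 T5 T7 T3 T6 T8 T1.
T2: waits 0, runs 0→2
T4: waits 2, runs 2→9
T5: waits 9, runs 9→17
T7: waits 17, runs 17→26
T3: waits 26, runs 26→37
T6: waits 37, runs 37→52
T8: waits 52, runs 52→70
T1: waits 70, runs 70→93
Sum = 0+2+9+17+26+37+52+70 = 213.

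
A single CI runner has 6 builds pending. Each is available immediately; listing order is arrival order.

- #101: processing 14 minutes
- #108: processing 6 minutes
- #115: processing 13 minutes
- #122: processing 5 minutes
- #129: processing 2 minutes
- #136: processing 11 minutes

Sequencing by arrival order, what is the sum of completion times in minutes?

FIFO (arrival order): #101 #108 #115 #122 #129 #136.
#101: 0→14
#108: 14→20
#115: 20→33
#122: 33→38
#129: 38→40
#136: 40→51
Sum = 14+20+33+38+40+51 = 196.

196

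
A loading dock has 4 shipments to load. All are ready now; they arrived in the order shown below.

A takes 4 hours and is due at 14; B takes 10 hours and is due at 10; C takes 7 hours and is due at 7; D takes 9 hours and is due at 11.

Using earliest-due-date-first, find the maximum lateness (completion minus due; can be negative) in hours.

16

EDD (increasing due date): C B D A.
C: 0→7, due 7, lateness 0
B: 7→17, due 10, lateness 7
D: 17→26, due 11, lateness 15
A: 26→30, due 14, lateness 16
Maximum = 16.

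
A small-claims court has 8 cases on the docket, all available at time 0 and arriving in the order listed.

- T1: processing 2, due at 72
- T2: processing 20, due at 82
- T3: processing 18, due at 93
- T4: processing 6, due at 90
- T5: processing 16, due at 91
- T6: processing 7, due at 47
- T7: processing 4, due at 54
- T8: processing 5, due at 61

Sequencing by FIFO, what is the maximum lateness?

FIFO (arrival order): T1 T2 T3 T4 T5 T6 T7 T8.
T1: 0→2, due 72, lateness -70
T2: 2→22, due 82, lateness -60
T3: 22→40, due 93, lateness -53
T4: 40→46, due 90, lateness -44
T5: 46→62, due 91, lateness -29
T6: 62→69, due 47, lateness 22
T7: 69→73, due 54, lateness 19
T8: 73→78, due 61, lateness 17
Maximum = 22.

22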